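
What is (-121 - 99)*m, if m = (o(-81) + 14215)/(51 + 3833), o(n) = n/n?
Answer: -781880/971 ≈ -805.23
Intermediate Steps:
o(n) = 1
m = 3554/971 (m = (1 + 14215)/(51 + 3833) = 14216/3884 = 14216*(1/3884) = 3554/971 ≈ 3.6601)
(-121 - 99)*m = (-121 - 99)*(3554/971) = -220*3554/971 = -781880/971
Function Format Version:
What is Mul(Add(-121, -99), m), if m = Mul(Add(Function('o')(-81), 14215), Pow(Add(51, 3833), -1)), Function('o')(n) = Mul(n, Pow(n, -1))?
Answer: Rational(-781880, 971) ≈ -805.23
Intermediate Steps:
Function('o')(n) = 1
m = Rational(3554, 971) (m = Mul(Add(1, 14215), Pow(Add(51, 3833), -1)) = Mul(14216, Pow(3884, -1)) = Mul(14216, Rational(1, 3884)) = Rational(3554, 971) ≈ 3.6601)
Mul(Add(-121, -99), m) = Mul(Add(-121, -99), Rational(3554, 971)) = Mul(-220, Rational(3554, 971)) = Rational(-781880, 971)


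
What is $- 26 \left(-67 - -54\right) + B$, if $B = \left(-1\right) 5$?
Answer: $333$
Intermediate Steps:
$B = -5$
$- 26 \left(-67 - -54\right) + B = - 26 \left(-67 - -54\right) - 5 = - 26 \left(-67 + 54\right) - 5 = \left(-26\right) \left(-13\right) - 5 = 338 - 5 = 333$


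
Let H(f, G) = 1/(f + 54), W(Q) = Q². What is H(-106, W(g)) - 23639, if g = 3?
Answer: -1229229/52 ≈ -23639.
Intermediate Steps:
H(f, G) = 1/(54 + f)
H(-106, W(g)) - 23639 = 1/(54 - 106) - 23639 = 1/(-52) - 23639 = -1/52 - 23639 = -1229229/52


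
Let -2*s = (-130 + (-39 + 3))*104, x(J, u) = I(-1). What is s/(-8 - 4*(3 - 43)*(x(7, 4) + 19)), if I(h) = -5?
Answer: 1079/279 ≈ 3.8674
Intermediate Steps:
x(J, u) = -5
s = 8632 (s = -(-130 + (-39 + 3))*104/2 = -(-130 - 36)*104/2 = -(-83)*104 = -½*(-17264) = 8632)
s/(-8 - 4*(3 - 43)*(x(7, 4) + 19)) = 8632/(-8 - 4*(3 - 43)*(-5 + 19)) = 8632/(-8 - (-160)*14) = 8632/(-8 - 4*(-560)) = 8632/(-8 + 2240) = 8632/2232 = 8632*(1/2232) = 1079/279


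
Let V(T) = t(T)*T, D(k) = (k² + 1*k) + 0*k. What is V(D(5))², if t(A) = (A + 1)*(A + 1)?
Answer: 831168900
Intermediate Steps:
D(k) = k + k² (D(k) = (k² + k) + 0 = (k + k²) + 0 = k + k²)
t(A) = (1 + A)² (t(A) = (1 + A)*(1 + A) = (1 + A)²)
V(T) = T*(1 + T)² (V(T) = (1 + T)²*T = T*(1 + T)²)
V(D(5))² = ((5*(1 + 5))*(1 + 5*(1 + 5))²)² = ((5*6)*(1 + 5*6)²)² = (30*(1 + 30)²)² = (30*31²)² = (30*961)² = 28830² = 831168900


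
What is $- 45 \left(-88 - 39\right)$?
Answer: $5715$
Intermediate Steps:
$- 45 \left(-88 - 39\right) = \left(-45\right) \left(-127\right) = 5715$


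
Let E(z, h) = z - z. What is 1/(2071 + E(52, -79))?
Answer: 1/2071 ≈ 0.00048286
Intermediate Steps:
E(z, h) = 0
1/(2071 + E(52, -79)) = 1/(2071 + 0) = 1/2071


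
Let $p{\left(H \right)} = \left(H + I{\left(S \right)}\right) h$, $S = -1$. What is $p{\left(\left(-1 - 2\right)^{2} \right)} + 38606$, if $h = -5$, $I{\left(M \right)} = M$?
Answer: $38566$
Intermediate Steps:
$p{\left(H \right)} = 5 - 5 H$ ($p{\left(H \right)} = \left(H - 1\right) \left(-5\right) = \left(-1 + H\right) \left(-5\right) = 5 - 5 H$)
$p{\left(\left(-1 - 2\right)^{2} \right)} + 38606 = \left(5 - 5 \left(-1 - 2\right)^{2}\right) + 38606 = \left(5 - 5 \left(-3\right)^{2}\right) + 38606 = \left(5 - 45\right) + 38606 = -40 + 38606 = 38566$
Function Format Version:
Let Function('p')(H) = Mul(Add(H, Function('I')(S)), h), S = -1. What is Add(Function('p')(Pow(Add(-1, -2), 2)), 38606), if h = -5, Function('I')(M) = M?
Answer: 38566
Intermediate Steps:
Function('p')(H) = Add(5, Mul(-5, H)) (Function('p')(H) = Mul(Add(H, -1), -5) = Mul(Add(-1, H), -5) = Add(5, Mul(-5, H)))
Add(Function('p')(Pow(Add(-1, -2), 2)), 38606) = Add(Add(5, Mul(-5, Pow(Add(-1, -2), 2))), 38606) = Add(Add(5, Mul(-5, Pow(-3, 2))), 38606) = Add(Add(5, Mul(-5, 9)), 38606) = Add(Add(5, -45), 38606) = Add(-40, 38606) = 38566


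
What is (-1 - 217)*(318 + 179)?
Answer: -108346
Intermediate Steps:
(-1 - 217)*(318 + 179) = -218*497 = -108346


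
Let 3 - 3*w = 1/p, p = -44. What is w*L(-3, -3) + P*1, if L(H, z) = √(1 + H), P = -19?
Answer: -19 + 133*I*√2/132 ≈ -19.0 + 1.4249*I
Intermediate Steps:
w = 133/132 (w = 1 - ⅓/(-44) = 1 - ⅓*(-1/44) = 1 + 1/132 = 133/132 ≈ 1.0076)
w*L(-3, -3) + P*1 = 133*√(1 - 3)/132 - 19*1 = 133*√(-2)/132 - 19 = 133*(I*√2)/132 - 19 = 133*I*√2/132 - 19 = -19 + 133*I*√2/132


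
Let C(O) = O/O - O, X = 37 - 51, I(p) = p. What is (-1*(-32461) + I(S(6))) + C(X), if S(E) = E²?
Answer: 32512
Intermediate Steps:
X = -14
C(O) = 1 - O
(-1*(-32461) + I(S(6))) + C(X) = (-1*(-32461) + 6²) + (1 - 1*(-14)) = (32461 + 36) + (1 + 14) = 32497 + 15 = 32512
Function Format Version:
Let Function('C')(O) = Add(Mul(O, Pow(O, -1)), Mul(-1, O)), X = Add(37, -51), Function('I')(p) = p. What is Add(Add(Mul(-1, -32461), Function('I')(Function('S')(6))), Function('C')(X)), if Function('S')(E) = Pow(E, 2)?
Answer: 32512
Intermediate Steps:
X = -14
Function('C')(O) = Add(1, Mul(-1, O))
Add(Add(Mul(-1, -32461), Function('I')(Function('S')(6))), Function('C')(X)) = Add(Add(Mul(-1, -32461), Pow(6, 2)), Add(1, Mul(-1, -14))) = Add(Add(32461, 36), Add(1, 14)) = Add(32497, 15) = 32512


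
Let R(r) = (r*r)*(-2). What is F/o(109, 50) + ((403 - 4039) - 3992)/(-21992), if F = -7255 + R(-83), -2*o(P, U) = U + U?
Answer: 28933696/68725 ≈ 421.01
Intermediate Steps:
o(P, U) = -U (o(P, U) = -(U + U)/2 = -U)
R(r) = -2*r² (R(r) = r²*(-2) = -2*r²)
F = -21033 (F = -7255 - 2*(-83)² = -7255 - 2*6889 = -7255 - 13778 = -21033)
F/o(109, 50) + ((403 - 4039) - 3992)/(-21992) = -21033/((-1*50)) + ((403 - 4039) - 3992)/(-21992) = -21033/(-50) + (-3636 - 3992)*(-1/21992) = -21033*(-1/50) - 7628*(-1/21992) = 21033/50 + 1907/5498 = 28933696/68725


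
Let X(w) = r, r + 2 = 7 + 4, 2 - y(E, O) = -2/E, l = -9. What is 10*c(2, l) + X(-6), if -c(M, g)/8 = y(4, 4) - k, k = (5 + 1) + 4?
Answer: 609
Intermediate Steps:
y(E, O) = 2 + 2/E (y(E, O) = 2 - (-2)/E = 2 + 2/E)
r = 9 (r = -2 + (7 + 4) = -2 + 11 = 9)
X(w) = 9
k = 10 (k = 6 + 4 = 10)
c(M, g) = 60 (c(M, g) = -8*((2 + 2/4) - 1*10) = -8*((2 + 2*(¼)) - 10) = -8*((2 + ½) - 10) = -8*(5/2 - 10) = -8*(-15/2) = 60)
10*c(2, l) + X(-6) = 10*60 + 9 = 600 + 9 = 609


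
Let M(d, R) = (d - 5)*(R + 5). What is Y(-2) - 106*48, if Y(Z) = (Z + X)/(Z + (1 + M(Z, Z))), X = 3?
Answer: -111937/22 ≈ -5088.0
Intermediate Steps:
M(d, R) = (-5 + d)*(5 + R)
Y(Z) = (3 + Z)/(-24 + Z + Z**2) (Y(Z) = (Z + 3)/(Z + (1 + (-25 - 5*Z + 5*Z + Z*Z))) = (3 + Z)/(Z + (1 + (-25 - 5*Z + 5*Z + Z**2))) = (3 + Z)/(Z + (1 + (-25 + Z**2))) = (3 + Z)/(Z + (-24 + Z**2)) = (3 + Z)/(-24 + Z + Z**2))
Y(-2) - 106*48 = (3 - 2)/(-24 - 2 + (-2)**2) - 106*48 = 1/(-24 - 2 + 4) - 5088 = 1/(-22) - 5088 = -1/22*1 - 5088 = -1/22 - 5088 = -111937/22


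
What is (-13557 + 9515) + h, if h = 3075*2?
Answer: 2108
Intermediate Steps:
h = 6150
(-13557 + 9515) + h = (-13557 + 9515) + 6150 = -4042 + 6150 = 2108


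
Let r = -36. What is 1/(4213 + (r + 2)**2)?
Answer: 1/5369 ≈ 0.00018625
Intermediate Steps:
1/(4213 + (r + 2)**2) = 1/(4213 + (-36 + 2)**2) = 1/(4213 + (-34)**2) = 1/(4213 + 1156) = 1/5369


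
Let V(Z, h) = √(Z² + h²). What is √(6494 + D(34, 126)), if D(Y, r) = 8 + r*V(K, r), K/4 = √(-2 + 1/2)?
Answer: √(6502 + 252*√3963) ≈ 149.55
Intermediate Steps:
K = 2*I*√6 (K = 4*√(-2 + 1/2) = 4*√(-2 + ½) = 4*√(-3/2) = 4*(I*√6/2) = 2*I*√6 ≈ 4.899*I)
D(Y, r) = 8 + r*√(-24 + r²) (D(Y, r) = 8 + r*√((2*I*√6)² + r²) = 8 + r*√(-24 + r²))
√(6494 + D(34, 126)) = √(6494 + (8 + 126*√(-24 + 126²))) = √(6494 + (8 + 126*√(-24 + 15876))) = √(6494 + (8 + 126*√15852)) = √(6494 + (8 + 126*(2*√3963))) = √(6494 + (8 + 252*√3963)) = √(6502 + 252*√3963)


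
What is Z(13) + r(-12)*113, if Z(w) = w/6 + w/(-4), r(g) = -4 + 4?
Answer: -13/12 ≈ -1.0833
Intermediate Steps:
r(g) = 0
Z(w) = -w/12 (Z(w) = w*(1/6) + w*(-1/4) = w/6 - w/4 = -w/12)
Z(13) + r(-12)*113 = -1/12*13 + 0*113 = -13/12 + 0 = -13/12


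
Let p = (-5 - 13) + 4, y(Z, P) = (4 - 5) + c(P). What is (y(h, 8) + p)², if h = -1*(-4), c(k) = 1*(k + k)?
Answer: 1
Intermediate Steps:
c(k) = 2*k (c(k) = 1*(2*k) = 2*k)
h = 4
y(Z, P) = -1 + 2*P (y(Z, P) = (4 - 5) + 2*P = -1 + 2*P)
p = -14 (p = -18 + 4 = -14)
(y(h, 8) + p)² = ((-1 + 2*8) - 14)² = ((-1 + 16) - 14)² = (15 - 14)² = 1² = 1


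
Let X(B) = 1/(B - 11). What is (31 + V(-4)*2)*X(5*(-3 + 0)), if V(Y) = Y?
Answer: -23/26 ≈ -0.88461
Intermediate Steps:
X(B) = 1/(-11 + B)
(31 + V(-4)*2)*X(5*(-3 + 0)) = (31 - 4*2)/(-11 + 5*(-3 + 0)) = (31 - 8)/(-11 + 5*(-3)) = 23/(-11 - 15) = 23/(-26) = 23*(-1/26) = -23/26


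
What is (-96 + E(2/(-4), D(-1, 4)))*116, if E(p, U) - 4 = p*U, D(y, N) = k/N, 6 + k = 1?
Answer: -21199/2 ≈ -10600.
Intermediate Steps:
k = -5 (k = -6 + 1 = -5)
D(y, N) = -5/N
E(p, U) = 4 + U*p (E(p, U) = 4 + p*U = 4 + U*p)
(-96 + E(2/(-4), D(-1, 4)))*116 = (-96 + (4 + (-5/4)*(2/(-4))))*116 = (-96 + (4 + (-5*1/4)*(2*(-1/4))))*116 = (-96 + (4 - 5/4*(-1/2)))*116 = (-96 + (4 + 5/8))*116 = (-96 + 37/8)*116 = -731/8*116 = -21199/2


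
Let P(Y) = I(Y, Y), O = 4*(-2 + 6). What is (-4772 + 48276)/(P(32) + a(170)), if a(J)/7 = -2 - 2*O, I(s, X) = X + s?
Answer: -21752/87 ≈ -250.02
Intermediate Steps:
O = 16 (O = 4*4 = 16)
P(Y) = 2*Y (P(Y) = Y + Y = 2*Y)
a(J) = -238 (a(J) = 7*(-2 - 2*16) = 7*(-2 - 32) = 7*(-34) = -238)
(-4772 + 48276)/(P(32) + a(170)) = (-4772 + 48276)/(2*32 - 238) = 43504/(64 - 238) = 43504/(-174) = 43504*(-1/174) = -21752/87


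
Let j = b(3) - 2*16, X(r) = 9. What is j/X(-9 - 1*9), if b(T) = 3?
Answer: -29/9 ≈ -3.2222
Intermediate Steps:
j = -29 (j = 3 - 2*16 = 3 - 32 = -29)
j/X(-9 - 1*9) = -29/9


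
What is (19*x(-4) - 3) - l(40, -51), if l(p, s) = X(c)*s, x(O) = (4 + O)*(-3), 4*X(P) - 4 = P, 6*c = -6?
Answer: 141/4 ≈ 35.250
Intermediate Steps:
c = -1 (c = (⅙)*(-6) = -1)
X(P) = 1 + P/4
x(O) = -12 - 3*O
l(p, s) = 3*s/4 (l(p, s) = (1 + (¼)*(-1))*s = (1 - ¼)*s = 3*s/4)
(19*x(-4) - 3) - l(40, -51) = (19*(-12 - 3*(-4)) - 3) - 3*(-51)/4 = (19*(-12 + 12) - 3) - 1*(-153/4) = (19*0 - 3) + 153/4 = (0 - 3) + 153/4 = -3 + 153/4 = 141/4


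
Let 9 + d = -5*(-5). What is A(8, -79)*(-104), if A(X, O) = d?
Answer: -1664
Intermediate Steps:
d = 16 (d = -9 - 5*(-5) = -9 + 25 = 16)
A(X, O) = 16
A(8, -79)*(-104) = 16*(-104) = -1664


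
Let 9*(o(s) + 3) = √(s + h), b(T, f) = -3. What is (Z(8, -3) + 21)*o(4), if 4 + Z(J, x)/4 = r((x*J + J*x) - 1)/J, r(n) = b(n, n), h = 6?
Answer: -21/2 + 7*√10/18 ≈ -9.2702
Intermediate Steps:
r(n) = -3
o(s) = -3 + √(6 + s)/9 (o(s) = -3 + √(s + 6)/9 = -3 + √(6 + s)/9)
Z(J, x) = -16 - 12/J (Z(J, x) = -16 + 4*(-3/J) = -16 - 12/J)
(Z(8, -3) + 21)*o(4) = ((-16 - 12/8) + 21)*(-3 + √(6 + 4)/9) = ((-16 - 12*⅛) + 21)*(-3 + √10/9) = ((-16 - 3/2) + 21)*(-3 + √10/9) = (-35/2 + 21)*(-3 + √10/9) = 7*(-3 + √10/9)/2 = -21/2 + 7*√10/18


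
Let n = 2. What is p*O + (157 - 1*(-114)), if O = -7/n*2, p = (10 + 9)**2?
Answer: -2256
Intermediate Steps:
p = 361 (p = 19**2 = 361)
O = -7 (O = -7/2*2 = -7)
p*O + (157 - 1*(-114)) = 361*(-7) + (157 - 1*(-114)) = -2527 + (157 + 114) = -2527 + 271 = -2256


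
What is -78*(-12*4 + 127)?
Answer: -6162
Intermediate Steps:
-78*(-12*4 + 127) = -78*(-48 + 127) = -78*79 = -6162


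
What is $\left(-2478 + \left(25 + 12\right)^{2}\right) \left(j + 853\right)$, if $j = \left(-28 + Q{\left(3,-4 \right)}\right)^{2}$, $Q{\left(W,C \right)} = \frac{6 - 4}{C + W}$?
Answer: $-1944077$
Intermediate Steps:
$Q{\left(W,C \right)} = \frac{2}{C + W}$
$j = 900$ ($j = \left(-28 + \frac{2}{-4 + 3}\right)^{2} = \left(-28 + \frac{2}{-1}\right)^{2} = \left(-28 + 2 \left(-1\right)\right)^{2} = \left(-28 - 2\right)^{2} = \left(-30\right)^{2} = 900$)
$\left(-2478 + \left(25 + 12\right)^{2}\right) \left(j + 853\right) = \left(-2478 + \left(25 + 12\right)^{2}\right) \left(900 + 853\right) = \left(-2478 + 37^{2}\right) 1753 = \left(-2478 + 1369\right) 1753 = \left(-1109\right) 1753 = -1944077$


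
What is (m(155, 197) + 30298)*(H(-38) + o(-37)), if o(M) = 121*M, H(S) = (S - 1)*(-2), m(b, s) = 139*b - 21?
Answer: -227964978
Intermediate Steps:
m(b, s) = -21 + 139*b
H(S) = 2 - 2*S (H(S) = (-1 + S)*(-2) = 2 - 2*S)
(m(155, 197) + 30298)*(H(-38) + o(-37)) = ((-21 + 139*155) + 30298)*((2 - 2*(-38)) + 121*(-37)) = ((-21 + 21545) + 30298)*((2 + 76) - 4477) = (21524 + 30298)*(78 - 4477) = 51822*(-4399) = -227964978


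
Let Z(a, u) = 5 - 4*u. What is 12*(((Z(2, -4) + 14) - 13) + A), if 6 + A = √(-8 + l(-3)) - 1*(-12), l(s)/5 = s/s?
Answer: 336 + 12*I*√3 ≈ 336.0 + 20.785*I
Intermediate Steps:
l(s) = 5 (l(s) = 5*(s/s) = 5*1 = 5)
A = 6 + I*√3 (A = -6 + (√(-8 + 5) - 1*(-12)) = -6 + (√(-3) + 12) = -6 + (I*√3 + 12) = -6 + (12 + I*√3) = 6 + I*√3 ≈ 6.0 + 1.732*I)
12*(((Z(2, -4) + 14) - 13) + A) = 12*((((5 - 4*(-4)) + 14) - 13) + (6 + I*√3)) = 12*((((5 + 16) + 14) - 13) + (6 + I*√3)) = 12*(((21 + 14) - 13) + (6 + I*√3)) = 12*((35 - 13) + (6 + I*√3)) = 12*(22 + (6 + I*√3)) = 12*(28 + I*√3) = 336 + 12*I*√3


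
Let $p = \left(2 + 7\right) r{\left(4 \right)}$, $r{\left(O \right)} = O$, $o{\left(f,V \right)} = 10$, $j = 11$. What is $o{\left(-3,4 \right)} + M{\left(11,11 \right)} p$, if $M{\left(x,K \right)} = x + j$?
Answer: $802$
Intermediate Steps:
$M{\left(x,K \right)} = 11 + x$ ($M{\left(x,K \right)} = x + 11 = 11 + x$)
$p = 36$ ($p = \left(2 + 7\right) 4 = 9 \cdot 4 = 36$)
$o{\left(-3,4 \right)} + M{\left(11,11 \right)} p = 10 + \left(11 + 11\right) 36 = 10 + 22 \cdot 36 = 10 + 792 = 802$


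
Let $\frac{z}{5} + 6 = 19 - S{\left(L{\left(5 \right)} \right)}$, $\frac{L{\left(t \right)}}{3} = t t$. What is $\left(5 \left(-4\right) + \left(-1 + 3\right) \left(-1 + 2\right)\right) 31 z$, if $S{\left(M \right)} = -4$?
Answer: $-47430$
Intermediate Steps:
$L{\left(t \right)} = 3 t^{2}$ ($L{\left(t \right)} = 3 t t = 3 t^{2}$)
$z = 85$ ($z = -30 + 5 \left(19 - -4\right) = -30 + 5 \left(19 + 4\right) = -30 + 5 \cdot 23 = -30 + 115 = 85$)
$\left(5 \left(-4\right) + \left(-1 + 3\right) \left(-1 + 2\right)\right) 31 z = \left(5 \left(-4\right) + \left(-1 + 3\right) \left(-1 + 2\right)\right) 31 \cdot 85 = \left(-20 + 2 \cdot 1\right) 31 \cdot 85 = \left(-20 + 2\right) 31 \cdot 85 = \left(-18\right) 31 \cdot 85 = \left(-558\right) 85 = -47430$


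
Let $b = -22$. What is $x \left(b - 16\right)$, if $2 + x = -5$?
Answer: $266$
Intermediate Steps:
$x = -7$ ($x = -2 - 5 = -7$)
$x \left(b - 16\right) = - 7 \left(-22 - 16\right) = \left(-7\right) \left(-38\right) = 266$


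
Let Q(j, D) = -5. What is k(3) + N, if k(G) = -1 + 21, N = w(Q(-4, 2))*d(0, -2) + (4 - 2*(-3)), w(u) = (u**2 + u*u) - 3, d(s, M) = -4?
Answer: -158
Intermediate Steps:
w(u) = -3 + 2*u**2 (w(u) = (u**2 + u**2) - 3 = 2*u**2 - 3 = -3 + 2*u**2)
N = -178 (N = (-3 + 2*(-5)**2)*(-4) + (4 - 2*(-3)) = (-3 + 2*25)*(-4) + (4 + 6) = (-3 + 50)*(-4) + 10 = 47*(-4) + 10 = -188 + 10 = -178)
k(G) = 20
k(3) + N = 20 - 178 = -158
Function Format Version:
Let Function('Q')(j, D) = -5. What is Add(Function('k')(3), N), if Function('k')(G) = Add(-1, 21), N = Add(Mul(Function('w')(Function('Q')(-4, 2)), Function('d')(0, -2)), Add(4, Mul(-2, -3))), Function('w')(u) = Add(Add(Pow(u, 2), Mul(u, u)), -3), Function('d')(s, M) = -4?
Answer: -158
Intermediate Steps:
Function('w')(u) = Add(-3, Mul(2, Pow(u, 2))) (Function('w')(u) = Add(Add(Pow(u, 2), Pow(u, 2)), -3) = Add(Mul(2, Pow(u, 2)), -3) = Add(-3, Mul(2, Pow(u, 2))))
N = -178 (N = Add(Mul(Add(-3, Mul(2, Pow(-5, 2))), -4), Add(4, Mul(-2, -3))) = Add(Mul(Add(-3, Mul(2, 25)), -4), Add(4, 6)) = Add(Mul(Add(-3, 50), -4), 10) = Add(Mul(47, -4), 10) = Add(-188, 10) = -178)
Function('k')(G) = 20
Add(Function('k')(3), N) = Add(20, -178) = -158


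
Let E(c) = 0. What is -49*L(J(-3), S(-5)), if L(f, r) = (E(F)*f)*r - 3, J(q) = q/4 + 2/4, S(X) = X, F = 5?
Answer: 147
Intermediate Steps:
J(q) = ½ + q/4 (J(q) = q*(¼) + 2*(¼) = q/4 + ½ = ½ + q/4)
L(f, r) = -3 (L(f, r) = (0*f)*r - 3 = 0*r - 3 = 0 - 3 = -3)
-49*L(J(-3), S(-5)) = -49*(-3) = 147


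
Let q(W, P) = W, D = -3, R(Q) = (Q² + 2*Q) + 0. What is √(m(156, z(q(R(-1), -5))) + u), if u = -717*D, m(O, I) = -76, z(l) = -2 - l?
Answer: 5*√83 ≈ 45.552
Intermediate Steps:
R(Q) = Q² + 2*Q
u = 2151 (u = -717*(-3) = 2151)
√(m(156, z(q(R(-1), -5))) + u) = √(-76 + 2151) = √2075 = 5*√83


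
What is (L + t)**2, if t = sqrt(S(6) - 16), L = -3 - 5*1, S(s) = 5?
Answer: (8 - I*sqrt(11))**2 ≈ 53.0 - 53.066*I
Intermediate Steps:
L = -8 (L = -3 - 5 = -8)
t = I*sqrt(11) (t = sqrt(5 - 16) = sqrt(-11) = I*sqrt(11) ≈ 3.3166*I)
(L + t)**2 = (-8 + I*sqrt(11))**2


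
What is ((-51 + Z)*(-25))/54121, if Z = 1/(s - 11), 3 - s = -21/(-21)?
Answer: 11500/487089 ≈ 0.023610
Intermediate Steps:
s = 2 (s = 3 - (-21)/(-21) = 3 - (-21)*(-1)/21 = 3 - 1*1 = 3 - 1 = 2)
Z = -⅑ (Z = 1/(2 - 11) = 1/(-9) = -⅑ ≈ -0.11111)
((-51 + Z)*(-25))/54121 = ((-51 - ⅑)*(-25))/54121 = -460/9*(-25)*(1/54121) = (11500/9)*(1/54121) = 11500/487089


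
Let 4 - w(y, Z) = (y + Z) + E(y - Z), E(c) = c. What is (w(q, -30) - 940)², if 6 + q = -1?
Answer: 850084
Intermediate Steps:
q = -7 (q = -6 - 1 = -7)
w(y, Z) = 4 - 2*y (w(y, Z) = 4 - ((y + Z) + (y - Z)) = 4 - ((Z + y) + (y - Z)) = 4 - 2*y)
(w(q, -30) - 940)² = ((4 - 2*(-7)) - 940)² = ((4 + 14) - 940)² = (18 - 940)² = (-922)² = 850084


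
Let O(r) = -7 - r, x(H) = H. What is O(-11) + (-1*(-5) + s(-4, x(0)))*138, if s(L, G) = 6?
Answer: 1522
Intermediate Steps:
O(-11) + (-1*(-5) + s(-4, x(0)))*138 = (-7 - 1*(-11)) + (-1*(-5) + 6)*138 = (-7 + 11) + (5 + 6)*138 = 4 + 11*138 = 4 + 1518 = 1522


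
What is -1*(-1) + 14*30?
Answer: 421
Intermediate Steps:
-1*(-1) + 14*30 = 1 + 420 = 421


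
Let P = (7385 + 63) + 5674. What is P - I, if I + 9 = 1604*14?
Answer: -9325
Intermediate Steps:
P = 13122 (P = 7448 + 5674 = 13122)
I = 22447 (I = -9 + 1604*14 = -9 + 22456 = 22447)
P - I = 13122 - 1*22447 = 13122 - 22447 = -9325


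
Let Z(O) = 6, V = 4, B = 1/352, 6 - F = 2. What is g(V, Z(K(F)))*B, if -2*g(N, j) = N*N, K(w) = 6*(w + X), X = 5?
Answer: -1/44 ≈ -0.022727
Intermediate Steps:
F = 4 (F = 6 - 1*2 = 6 - 2 = 4)
K(w) = 30 + 6*w (K(w) = 6*(w + 5) = 6*(5 + w) = 30 + 6*w)
B = 1/352 ≈ 0.0028409
g(N, j) = -N²/2 (g(N, j) = -N*N/2 = -N²/2)
g(V, Z(K(F)))*B = -½*4²*(1/352) = -½*16*(1/352) = -8*1/352 = -1/44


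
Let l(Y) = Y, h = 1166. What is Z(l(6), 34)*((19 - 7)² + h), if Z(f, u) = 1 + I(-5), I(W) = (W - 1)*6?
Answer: -45850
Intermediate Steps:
I(W) = -6 + 6*W (I(W) = (-1 + W)*6 = -6 + 6*W)
Z(f, u) = -35 (Z(f, u) = 1 + (-6 + 6*(-5)) = 1 + (-6 - 30) = 1 - 36 = -35)
Z(l(6), 34)*((19 - 7)² + h) = -35*((19 - 7)² + 1166) = -35*(12² + 1166) = -35*(144 + 1166) = -35*1310 = -45850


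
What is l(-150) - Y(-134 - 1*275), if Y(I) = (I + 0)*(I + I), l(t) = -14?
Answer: -334576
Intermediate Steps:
Y(I) = 2*I² (Y(I) = I*(2*I) = 2*I²)
l(-150) - Y(-134 - 1*275) = -14 - 2*(-134 - 1*275)² = -14 - 2*(-134 - 275)² = -14 - 2*(-409)² = -14 - 2*167281 = -14 - 1*334562 = -14 - 334562 = -334576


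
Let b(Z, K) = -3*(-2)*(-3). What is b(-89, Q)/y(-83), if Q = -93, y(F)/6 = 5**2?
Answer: -3/25 ≈ -0.12000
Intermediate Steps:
y(F) = 150 (y(F) = 6*5**2 = 6*25 = 150)
b(Z, K) = -18 (b(Z, K) = 6*(-3) = -18)
b(-89, Q)/y(-83) = -18/150 = -18*1/150 = -3/25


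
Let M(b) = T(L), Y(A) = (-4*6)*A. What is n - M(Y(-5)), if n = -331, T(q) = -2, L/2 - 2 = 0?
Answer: -329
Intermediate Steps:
L = 4 (L = 4 + 2*0 = 4 + 0 = 4)
Y(A) = -24*A
M(b) = -2
n - M(Y(-5)) = -331 - 1*(-2) = -331 + 2 = -329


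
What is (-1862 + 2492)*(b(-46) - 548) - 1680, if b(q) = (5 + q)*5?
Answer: -476070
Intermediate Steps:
b(q) = 25 + 5*q
(-1862 + 2492)*(b(-46) - 548) - 1680 = (-1862 + 2492)*((25 + 5*(-46)) - 548) - 1680 = 630*((25 - 230) - 548) - 1680 = 630*(-205 - 548) - 1680 = 630*(-753) - 1680 = -474390 - 1680 = -476070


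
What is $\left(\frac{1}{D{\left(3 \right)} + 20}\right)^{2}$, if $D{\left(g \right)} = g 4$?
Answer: $\frac{1}{1024} \approx 0.00097656$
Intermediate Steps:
$D{\left(g \right)} = 4 g$
$\left(\frac{1}{D{\left(3 \right)} + 20}\right)^{2} = \left(\frac{1}{4 \cdot 3 + 20}\right)^{2} = \left(\frac{1}{12 + 20}\right)^{2} = \left(\frac{1}{32}\right)^{2} = \frac{1}{1024}$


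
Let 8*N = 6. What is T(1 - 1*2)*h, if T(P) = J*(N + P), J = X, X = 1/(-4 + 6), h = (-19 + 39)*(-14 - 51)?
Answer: 325/2 ≈ 162.50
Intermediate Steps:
N = 3/4 (N = (1/8)*6 = 3/4 ≈ 0.75000)
h = -1300 (h = 20*(-65) = -1300)
X = 1/2 ≈ 0.50000
J = 1/2 ≈ 0.50000
T(P) = 3/8 + P/2 (T(P) = (3/4 + P)/2 = 3/8 + P/2)
T(1 - 1*2)*h = (3/8 + (1 - 1*2)/2)*(-1300) = (3/8 + (1 - 2)/2)*(-1300) = (3/8 + (1/2)*(-1))*(-1300) = (3/8 - 1/2)*(-1300) = -1/8*(-1300) = 325/2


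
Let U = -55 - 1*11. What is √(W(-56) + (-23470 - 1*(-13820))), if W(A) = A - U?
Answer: 2*I*√2410 ≈ 98.183*I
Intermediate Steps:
U = -66 (U = -55 - 11 = -66)
W(A) = 66 + A (W(A) = A - 1*(-66) = A + 66 = 66 + A)
√(W(-56) + (-23470 - 1*(-13820))) = √((66 - 56) + (-23470 - 1*(-13820))) = √(10 + (-23470 + 13820)) = √(10 - 9650) = √(-9640) = 2*I*√2410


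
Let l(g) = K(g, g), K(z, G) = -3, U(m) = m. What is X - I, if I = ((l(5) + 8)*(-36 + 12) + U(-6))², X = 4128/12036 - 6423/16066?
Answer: -255829923013/16114198 ≈ -15876.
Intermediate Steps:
l(g) = -3
X = -915565/16114198 (X = 4128*(1/12036) - 6423*1/16066 = 344/1003 - 6423/16066 = -915565/16114198 ≈ -0.056817)
I = 15876 (I = ((-3 + 8)*(-36 + 12) - 6)² = (5*(-24) - 6)² = (-120 - 6)² = (-126)² = 15876)
X - I = -915565/16114198 - 1*15876 = -915565/16114198 - 15876 = -255829923013/16114198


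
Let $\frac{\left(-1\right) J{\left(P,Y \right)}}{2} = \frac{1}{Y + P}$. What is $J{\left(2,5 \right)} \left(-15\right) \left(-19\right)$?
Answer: $- \frac{570}{7} \approx -81.429$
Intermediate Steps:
$J{\left(P,Y \right)} = - \frac{2}{P + Y}$ ($J{\left(P,Y \right)} = - \frac{2}{Y + P} = - \frac{2}{P + Y}$)
$J{\left(2,5 \right)} \left(-15\right) \left(-19\right) = - \frac{2}{2 + 5} \left(-15\right) \left(-19\right) = - \frac{2}{7} \left(-15\right) \left(-19\right) = \left(-2\right) \frac{1}{7} \left(-15\right) \left(-19\right) = \left(- \frac{2}{7}\right) \left(-15\right) \left(-19\right) = \frac{30}{7} \left(-19\right) = - \frac{570}{7}$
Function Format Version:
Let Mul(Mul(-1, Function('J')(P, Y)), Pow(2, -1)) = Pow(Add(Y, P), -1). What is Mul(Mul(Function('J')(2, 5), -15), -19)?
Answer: Rational(-570, 7) ≈ -81.429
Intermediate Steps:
Function('J')(P, Y) = Mul(-2, Pow(Add(P, Y), -1)) (Function('J')(P, Y) = Mul(-2, Pow(Add(Y, P), -1)) = Mul(-2, Pow(Add(P, Y), -1)))
Mul(Mul(Function('J')(2, 5), -15), -19) = Mul(Mul(Mul(-2, Pow(Add(2, 5), -1)), -15), -19) = Mul(Mul(Mul(-2, Pow(7, -1)), -15), -19) = Mul(Mul(Mul(-2, Rational(1, 7)), -15), -19) = Mul(Mul(Rational(-2, 7), -15), -19) = Mul(Rational(30, 7), -19) = Rational(-570, 7)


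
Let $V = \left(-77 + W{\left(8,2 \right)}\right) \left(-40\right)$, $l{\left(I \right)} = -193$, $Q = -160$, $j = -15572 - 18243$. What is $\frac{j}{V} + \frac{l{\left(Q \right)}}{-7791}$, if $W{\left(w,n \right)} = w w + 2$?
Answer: $- \frac{52673549}{685608} \approx -76.828$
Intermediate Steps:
$j = -33815$
$W{\left(w,n \right)} = 2 + w^{2}$ ($W{\left(w,n \right)} = w^{2} + 2 = 2 + w^{2}$)
$V = 440$ ($V = \left(-77 + \left(2 + 8^{2}\right)\right) \left(-40\right) = \left(-77 + \left(2 + 64\right)\right) \left(-40\right) = \left(-77 + 66\right) \left(-40\right) = \left(-11\right) \left(-40\right) = 440$)
$\frac{j}{V} + \frac{l{\left(Q \right)}}{-7791} = - \frac{33815}{440} - \frac{193}{-7791} = \left(-33815\right) \frac{1}{440} - - \frac{193}{7791} = - \frac{6763}{88} + \frac{193}{7791} = - \frac{52673549}{685608}$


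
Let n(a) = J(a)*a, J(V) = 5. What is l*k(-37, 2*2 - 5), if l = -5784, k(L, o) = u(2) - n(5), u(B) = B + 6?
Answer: 98328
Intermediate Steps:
u(B) = 6 + B
n(a) = 5*a
k(L, o) = -17 (k(L, o) = (6 + 2) - 5*5 = 8 - 1*25 = 8 - 25 = -17)
l*k(-37, 2*2 - 5) = -5784*(-17) = 98328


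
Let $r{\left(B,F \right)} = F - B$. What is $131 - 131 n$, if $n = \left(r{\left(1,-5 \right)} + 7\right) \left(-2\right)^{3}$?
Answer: $1179$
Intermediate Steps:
$n = -8$ ($n = \left(\left(-5 - 1\right) + 7\right) \left(-2\right)^{3} = \left(\left(-5 - 1\right) + 7\right) \left(-8\right) = \left(-6 + 7\right) \left(-8\right) = 1 \left(-8\right) = -8$)
$131 - 131 n = 131 - -1048 = 131 + 1048 = 1179$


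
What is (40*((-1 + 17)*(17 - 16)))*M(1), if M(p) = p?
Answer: 640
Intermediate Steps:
(40*((-1 + 17)*(17 - 16)))*M(1) = (40*((-1 + 17)*(17 - 16)))*1 = (40*(16*1))*1 = (40*16)*1 = 640*1 = 640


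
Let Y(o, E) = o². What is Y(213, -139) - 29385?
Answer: 15984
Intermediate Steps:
Y(213, -139) - 29385 = 213² - 29385 = 45369 - 29385 = 15984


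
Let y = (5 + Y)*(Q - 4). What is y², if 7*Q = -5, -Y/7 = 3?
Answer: 278784/49 ≈ 5689.5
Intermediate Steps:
Y = -21 (Y = -7*3 = -21)
Q = -5/7 (Q = (⅐)*(-5) = -5/7 ≈ -0.71429)
y = 528/7 (y = (5 - 21)*(-5/7 - 4) = -16*(-33/7) = 528/7 ≈ 75.429)
y² = (528/7)² = 278784/49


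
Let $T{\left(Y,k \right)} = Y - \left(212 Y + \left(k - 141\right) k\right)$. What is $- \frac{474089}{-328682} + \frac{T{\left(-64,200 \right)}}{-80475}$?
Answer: $\frac{12530746049}{8816894650} \approx 1.4212$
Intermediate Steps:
$T{\left(Y,k \right)} = - 211 Y - k \left(-141 + k\right)$ ($T{\left(Y,k \right)} = Y - \left(212 Y + \left(-141 + k\right) k\right) = Y - \left(212 Y + k \left(-141 + k\right)\right) = - 211 Y - k \left(-141 + k\right)$)
$- \frac{474089}{-328682} + \frac{T{\left(-64,200 \right)}}{-80475} = - \frac{474089}{-328682} + \frac{- 200^{2} - -13504 + 141 \cdot 200}{-80475} = \left(-474089\right) \left(- \frac{1}{328682}\right) + \left(\left(-1\right) 40000 + 13504 + 28200\right) \left(- \frac{1}{80475}\right) = \frac{474089}{328682} + \left(-40000 + 13504 + 28200\right) \left(- \frac{1}{80475}\right) = \frac{474089}{328682} + 1704 \left(- \frac{1}{80475}\right) = \frac{474089}{328682} - \frac{568}{26825} = \frac{12530746049}{8816894650}$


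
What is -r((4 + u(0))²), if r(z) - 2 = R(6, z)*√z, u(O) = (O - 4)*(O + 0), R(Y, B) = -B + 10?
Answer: 22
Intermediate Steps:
R(Y, B) = 10 - B
u(O) = O*(-4 + O) (u(O) = (-4 + O)*O = O*(-4 + O))
r(z) = 2 + √z*(10 - z) (r(z) = 2 + (10 - z)*√z = 2 + √z*(10 - z))
-r((4 + u(0))²) = -(2 + √((4 + 0*(-4 + 0))²)*(10 - (4 + 0*(-4 + 0))²)) = -(2 + √((4 + 0*(-4))²)*(10 - (4 + 0*(-4))²)) = -(2 + √((4 + 0)²)*(10 - (4 + 0)²)) = -(2 + √(4²)*(10 - 1*4²)) = -(2 + √16*(10 - 1*16)) = -(2 + 4*(10 - 16)) = -(2 + 4*(-6)) = -(2 - 24) = -1*(-22) = 22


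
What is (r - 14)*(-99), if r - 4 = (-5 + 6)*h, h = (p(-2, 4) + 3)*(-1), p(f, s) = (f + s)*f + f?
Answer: 693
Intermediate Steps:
p(f, s) = f + f*(f + s) (p(f, s) = f*(f + s) + f = f + f*(f + s))
h = 3 (h = (-2*(1 - 2 + 4) + 3)*(-1) = (-2*3 + 3)*(-1) = (-6 + 3)*(-1) = -3*(-1) = 3)
r = 7 (r = 4 + (-5 + 6)*3 = 4 + 1*3 = 4 + 3 = 7)
(r - 14)*(-99) = (7 - 14)*(-99) = -7*(-99) = 693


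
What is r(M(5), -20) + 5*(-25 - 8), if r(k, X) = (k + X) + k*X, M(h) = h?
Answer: -280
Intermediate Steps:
r(k, X) = X + k + X*k (r(k, X) = (X + k) + X*k = X + k + X*k)
r(M(5), -20) + 5*(-25 - 8) = (-20 + 5 - 20*5) + 5*(-25 - 8) = (-20 + 5 - 100) + 5*(-33) = -115 - 165 = -280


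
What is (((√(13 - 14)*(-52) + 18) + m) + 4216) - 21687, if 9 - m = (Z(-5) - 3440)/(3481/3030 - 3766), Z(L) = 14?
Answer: -199002793336/11407499 - 52*I ≈ -17445.0 - 52.0*I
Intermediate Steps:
m = 92286711/11407499 (m = 9 - (14 - 3440)/(3481/3030 - 3766) = 9 - (-3426)/(3481*(1/3030) - 3766) = 9 - (-3426)/(3481/3030 - 3766) = 9 - (-3426)/(-11407499/3030) = 9 - (-3426)*(-3030)/11407499 = 9 - 1*10380780/11407499 = 9 - 10380780/11407499 = 92286711/11407499 ≈ 8.0900)
(((√(13 - 14)*(-52) + 18) + m) + 4216) - 21687 = (((√(13 - 14)*(-52) + 18) + 92286711/11407499) + 4216) - 21687 = (((√(-1)*(-52) + 18) + 92286711/11407499) + 4216) - 21687 = (((I*(-52) + 18) + 92286711/11407499) + 4216) - 21687 = (((-52*I + 18) + 92286711/11407499) + 4216) - 21687 = (((18 - 52*I) + 92286711/11407499) + 4216) - 21687 = ((297621693/11407499 - 52*I) + 4216) - 21687 = (48391637477/11407499 - 52*I) - 21687 = -199002793336/11407499 - 52*I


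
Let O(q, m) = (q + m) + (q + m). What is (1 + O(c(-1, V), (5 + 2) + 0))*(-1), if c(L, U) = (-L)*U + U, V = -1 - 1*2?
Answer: -3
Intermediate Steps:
V = -3 (V = -1 - 2 = -3)
c(L, U) = U - L*U (c(L, U) = -L*U + U = U - L*U)
O(q, m) = 2*m + 2*q (O(q, m) = (m + q) + (m + q) = 2*m + 2*q)
(1 + O(c(-1, V), (5 + 2) + 0))*(-1) = (1 + (2*((5 + 2) + 0) + 2*(-3*(1 - 1*(-1)))))*(-1) = (1 + (2*(7 + 0) + 2*(-3*(1 + 1))))*(-1) = (1 + (2*7 + 2*(-3*2)))*(-1) = (1 + (14 + 2*(-6)))*(-1) = (1 + (14 - 12))*(-1) = (1 + 2)*(-1) = 3*(-1) = -3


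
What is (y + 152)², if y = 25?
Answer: 31329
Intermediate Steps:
(y + 152)² = (25 + 152)² = 177² = 31329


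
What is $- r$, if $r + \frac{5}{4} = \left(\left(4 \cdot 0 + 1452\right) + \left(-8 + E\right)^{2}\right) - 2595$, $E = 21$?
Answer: $\frac{3901}{4} \approx 975.25$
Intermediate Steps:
$r = - \frac{3901}{4}$ ($r = - \frac{5}{4} - \left(1143 - \left(-8 + 21\right)^{2}\right) = - \frac{5}{4} - \left(1143 - 169\right) = - \frac{5}{4} + \left(\left(1452 + 169\right) - 2595\right) = - \frac{5}{4} + \left(1621 - 2595\right) = - \frac{5}{4} - 974 = - \frac{3901}{4} \approx -975.25$)
$- r = \left(-1\right) \left(- \frac{3901}{4}\right) = \frac{3901}{4}$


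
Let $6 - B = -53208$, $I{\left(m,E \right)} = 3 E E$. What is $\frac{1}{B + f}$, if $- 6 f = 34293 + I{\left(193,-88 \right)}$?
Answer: $\frac{2}{87253} \approx 2.2922 \cdot 10^{-5}$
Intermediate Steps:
$I{\left(m,E \right)} = 3 E^{2}$
$f = - \frac{19175}{2}$ ($f = - \frac{34293 + 3 \left(-88\right)^{2}}{6} = - \frac{34293 + 3 \cdot 7744}{6} = - \frac{34293 + 23232}{6} = \left(- \frac{1}{6}\right) 57525 = - \frac{19175}{2} \approx -9587.5$)
$B = 53214$ ($B = 6 - -53208 = 6 + 53208 = 53214$)
$\frac{1}{B + f} = \frac{1}{53214 - \frac{19175}{2}} = \frac{1}{\frac{87253}{2}} = \frac{2}{87253}$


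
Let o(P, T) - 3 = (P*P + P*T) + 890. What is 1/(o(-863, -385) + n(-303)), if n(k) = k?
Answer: 1/1077614 ≈ 9.2798e-7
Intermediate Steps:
o(P, T) = 893 + P² + P*T (o(P, T) = 3 + ((P*P + P*T) + 890) = 3 + ((P² + P*T) + 890) = 3 + (890 + P² + P*T) = 893 + P² + P*T)
1/(o(-863, -385) + n(-303)) = 1/((893 + (-863)² - 863*(-385)) - 303) = 1/((893 + 744769 + 332255) - 303) = 1/(1077917 - 303) = 1/1077614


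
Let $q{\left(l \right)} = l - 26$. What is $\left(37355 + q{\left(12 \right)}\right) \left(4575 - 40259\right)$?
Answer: $-1332476244$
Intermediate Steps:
$q{\left(l \right)} = -26 + l$
$\left(37355 + q{\left(12 \right)}\right) \left(4575 - 40259\right) = \left(37355 + \left(-26 + 12\right)\right) \left(4575 - 40259\right) = \left(37355 - 14\right) \left(-35684\right) = 37341 \left(-35684\right) = -1332476244$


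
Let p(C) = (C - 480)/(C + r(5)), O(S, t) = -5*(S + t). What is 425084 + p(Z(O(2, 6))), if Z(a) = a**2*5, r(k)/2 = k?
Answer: 340493036/801 ≈ 4.2509e+5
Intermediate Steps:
r(k) = 2*k
O(S, t) = -5*S - 5*t
Z(a) = 5*a**2
p(C) = (-480 + C)/(10 + C) (p(C) = (C - 480)/(C + 2*5) = (-480 + C)/(C + 10) = (-480 + C)/(10 + C))
425084 + p(Z(O(2, 6))) = 425084 + (-480 + 5*(-5*2 - 5*6)**2)/(10 + 5*(-5*2 - 5*6)**2) = 425084 + (-480 + 5*(-10 - 30)**2)/(10 + 5*(-10 - 30)**2) = 425084 + (-480 + 5*(-40)**2)/(10 + 5*(-40)**2) = 425084 + (-480 + 5*1600)/(10 + 5*1600) = 425084 + (-480 + 8000)/(10 + 8000) = 425084 + 7520/8010 = 425084 + (1/8010)*7520 = 425084 + 752/801 = 340493036/801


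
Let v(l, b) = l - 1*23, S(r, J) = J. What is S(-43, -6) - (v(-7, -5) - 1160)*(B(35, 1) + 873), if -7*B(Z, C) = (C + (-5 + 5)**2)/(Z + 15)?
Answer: 5194303/5 ≈ 1.0389e+6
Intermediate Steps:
B(Z, C) = -C/(7*(15 + Z)) (B(Z, C) = -(C + (-5 + 5)**2)/(7*(Z + 15)) = -(C + 0**2)/(7*(15 + Z)) = -(C + 0)/(7*(15 + Z)) = -C/(7*(15 + Z)))
v(l, b) = -23 + l (v(l, b) = l - 23 = -23 + l)
S(-43, -6) - (v(-7, -5) - 1160)*(B(35, 1) + 873) = -6 - ((-23 - 7) - 1160)*(-1*1/(105 + 7*35) + 873) = -6 - (-30 - 1160)*(-1*1/(105 + 245) + 873) = -6 - (-1190)*(-1*1/350 + 873) = -6 - (-1190)*(-1*1*1/350 + 873) = -6 - (-1190)*(-1/350 + 873) = -6 - (-1190)*305549/350 = -6 - 1*(-5194333/5) = -6 + 5194333/5 = 5194303/5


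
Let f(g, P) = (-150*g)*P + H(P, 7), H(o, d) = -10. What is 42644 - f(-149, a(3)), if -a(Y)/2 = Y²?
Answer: 444954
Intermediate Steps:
a(Y) = -2*Y²
f(g, P) = -10 - 150*P*g (f(g, P) = (-150*g)*P - 10 = -150*P*g - 10 = -10 - 150*P*g)
42644 - f(-149, a(3)) = 42644 - (-10 - 150*(-2*3²)*(-149)) = 42644 - (-10 - 150*(-2*9)*(-149)) = 42644 - (-10 - 150*(-18)*(-149)) = 42644 - (-10 - 402300) = 42644 - 1*(-402310) = 42644 + 402310 = 444954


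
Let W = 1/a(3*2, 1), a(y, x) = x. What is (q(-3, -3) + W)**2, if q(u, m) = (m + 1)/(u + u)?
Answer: 16/9 ≈ 1.7778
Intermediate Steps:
q(u, m) = (1 + m)/(2*u) (q(u, m) = (1 + m)/((2*u)) = (1 + m)*(1/(2*u)) = (1 + m)/(2*u))
W = 1 (W = 1/1 = 1)
(q(-3, -3) + W)**2 = ((1/2)*(1 - 3)/(-3) + 1)**2 = ((1/2)*(-1/3)*(-2) + 1)**2 = (1/3 + 1)**2 = (4/3)**2 = 16/9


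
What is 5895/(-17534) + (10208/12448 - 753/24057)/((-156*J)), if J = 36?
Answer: -2348061311147/6981122192616 ≈ -0.33634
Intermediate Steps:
5895/(-17534) + (10208/12448 - 753/24057)/((-156*J)) = 5895/(-17534) + (10208/12448 - 753/24057)/((-156*36)) = 5895*(-1/17534) + (10208*(1/12448) - 753*1/24057)/(-5616) = -5895/17534 + (319/389 - 251/8019)*(-1/5616) = -5895/17534 + (2460422/3119391)*(-1/5616) = -5895/17534 - 1230211/8759249928 = -2348061311147/6981122192616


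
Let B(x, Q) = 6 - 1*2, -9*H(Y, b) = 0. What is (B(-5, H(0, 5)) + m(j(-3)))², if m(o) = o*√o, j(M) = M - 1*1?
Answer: -48 - 64*I ≈ -48.0 - 64.0*I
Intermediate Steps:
H(Y, b) = 0 (H(Y, b) = -⅑*0 = 0)
j(M) = -1 + M (j(M) = M - 1 = -1 + M)
m(o) = o^(3/2)
B(x, Q) = 4 (B(x, Q) = 6 - 2 = 4)
(B(-5, H(0, 5)) + m(j(-3)))² = (4 + (-1 - 3)^(3/2))² = (4 + (-4)^(3/2))² = (4 - 8*I)²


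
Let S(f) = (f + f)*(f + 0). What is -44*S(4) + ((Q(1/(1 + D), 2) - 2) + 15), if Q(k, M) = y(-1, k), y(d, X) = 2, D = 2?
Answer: -1393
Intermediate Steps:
Q(k, M) = 2
S(f) = 2*f**2 (S(f) = (2*f)*f = 2*f**2)
-44*S(4) + ((Q(1/(1 + D), 2) - 2) + 15) = -88*4**2 + ((2 - 2) + 15) = -88*16 + (0 + 15) = -44*32 + 15 = -1408 + 15 = -1393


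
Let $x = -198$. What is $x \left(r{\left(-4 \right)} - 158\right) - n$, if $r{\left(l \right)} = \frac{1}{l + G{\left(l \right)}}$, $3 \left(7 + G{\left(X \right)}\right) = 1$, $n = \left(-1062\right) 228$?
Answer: $\frac{4375017}{16} \approx 2.7344 \cdot 10^{5}$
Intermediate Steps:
$n = -242136$
$G{\left(X \right)} = - \frac{20}{3}$ ($G{\left(X \right)} = -7 + \frac{1}{3} \cdot 1 = -7 + \frac{1}{3} = - \frac{20}{3}$)
$r{\left(l \right)} = \frac{1}{- \frac{20}{3} + l}$ ($r{\left(l \right)} = \frac{1}{l - \frac{20}{3}} = \frac{1}{- \frac{20}{3} + l}$)
$x \left(r{\left(-4 \right)} - 158\right) - n = - 198 \left(\frac{3}{-20 + 3 \left(-4\right)} - 158\right) - -242136 = - 198 \left(\frac{3}{-20 - 12} - 158\right) + 242136 = - 198 \left(\frac{3}{-32} - 158\right) + 242136 = - 198 \left(3 \left(- \frac{1}{32}\right) - 158\right) + 242136 = - 198 \left(- \frac{3}{32} - 158\right) + 242136 = \left(-198\right) \left(- \frac{5059}{32}\right) + 242136 = \frac{500841}{16} + 242136 = \frac{4375017}{16}$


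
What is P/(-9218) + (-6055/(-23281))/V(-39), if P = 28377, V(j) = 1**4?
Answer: -604829947/214604258 ≈ -2.8184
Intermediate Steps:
V(j) = 1
P/(-9218) + (-6055/(-23281))/V(-39) = 28377/(-9218) - 6055/(-23281)/1 = 28377*(-1/9218) - 6055*(-1/23281)*1 = -28377/9218 + (6055/23281)*1 = -28377/9218 + 6055/23281 = -604829947/214604258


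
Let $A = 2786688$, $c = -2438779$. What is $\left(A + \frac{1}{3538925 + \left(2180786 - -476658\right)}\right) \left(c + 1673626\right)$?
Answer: $- \frac{13212162463054633569}{6196369} \approx -2.1322 \cdot 10^{12}$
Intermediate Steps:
$\left(A + \frac{1}{3538925 + \left(2180786 - -476658\right)}\right) \left(c + 1673626\right) = \left(2786688 + \frac{1}{3538925 + \left(2180786 - -476658\right)}\right) \left(-2438779 + 1673626\right) = \left(2786688 + \frac{1}{3538925 + \left(2180786 + 476658\right)}\right) \left(-765153\right) = \left(2786688 + \frac{1}{3538925 + 2657444}\right) \left(-765153\right) = \left(2786688 + \frac{1}{6196369}\right) \left(-765153\right) = \frac{17267347135873}{6196369} \left(-765153\right) = - \frac{13212162463054633569}{6196369}$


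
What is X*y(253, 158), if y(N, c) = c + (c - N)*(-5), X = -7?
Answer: -4431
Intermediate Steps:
y(N, c) = -4*c + 5*N (y(N, c) = c + (-5*c + 5*N) = -4*c + 5*N)
X*y(253, 158) = -7*(-4*158 + 5*253) = -7*(-632 + 1265) = -7*633 = -4431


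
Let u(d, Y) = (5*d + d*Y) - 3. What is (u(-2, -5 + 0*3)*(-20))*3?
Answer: 180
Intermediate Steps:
u(d, Y) = -3 + 5*d + Y*d (u(d, Y) = (5*d + Y*d) - 3 = -3 + 5*d + Y*d)
(u(-2, -5 + 0*3)*(-20))*3 = ((-3 + 5*(-2) + (-5 + 0*3)*(-2))*(-20))*3 = ((-3 - 10 + (-5 + 0)*(-2))*(-20))*3 = ((-3 - 10 - 5*(-2))*(-20))*3 = ((-3 - 10 + 10)*(-20))*3 = -3*(-20)*3 = 60*3 = 180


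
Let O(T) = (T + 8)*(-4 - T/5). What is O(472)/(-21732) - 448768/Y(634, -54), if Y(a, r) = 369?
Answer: -811266464/668259 ≈ -1214.0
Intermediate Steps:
O(T) = (-4 - T/5)*(8 + T) (O(T) = (8 + T)*(-4 - T/5) = (-4 - T/5)*(8 + T))
O(472)/(-21732) - 448768/Y(634, -54) = (-32 - 28/5*472 - ⅕*472²)/(-21732) - 448768/369 = (-32 - 13216/5 - ⅕*222784)*(-1/21732) - 448768*1/369 = (-32 - 13216/5 - 222784/5)*(-1/21732) - 448768/369 = -47232*(-1/21732) - 448768/369 = 3936/1811 - 448768/369 = -811266464/668259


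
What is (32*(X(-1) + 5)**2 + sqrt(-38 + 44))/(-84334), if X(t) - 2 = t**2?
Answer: -1024/42167 - sqrt(6)/84334 ≈ -0.024313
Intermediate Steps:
X(t) = 2 + t**2
(32*(X(-1) + 5)**2 + sqrt(-38 + 44))/(-84334) = (32*((2 + (-1)**2) + 5)**2 + sqrt(-38 + 44))/(-84334) = (32*((2 + 1) + 5)**2 + sqrt(6))*(-1/84334) = (32*(3 + 5)**2 + sqrt(6))*(-1/84334) = (32*8**2 + sqrt(6))*(-1/84334) = (32*64 + sqrt(6))*(-1/84334) = (2048 + sqrt(6))*(-1/84334) = -1024/42167 - sqrt(6)/84334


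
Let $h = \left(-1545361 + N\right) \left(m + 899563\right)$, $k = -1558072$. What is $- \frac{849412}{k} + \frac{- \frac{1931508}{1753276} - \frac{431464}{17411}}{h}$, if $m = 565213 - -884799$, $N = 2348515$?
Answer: $\frac{764540613682696036704084629}{1402392858909216145284915525} \approx 0.54517$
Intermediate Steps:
$m = 1450012$ ($m = 565213 + 884799 = 1450012$)
$h = 1887070559550$ ($h = \left(-1545361 + 2348515\right) \left(1450012 + 899563\right) = 803154 \cdot 2349575 = 1887070559550$)
$- \frac{849412}{k} + \frac{- \frac{1931508}{1753276} - \frac{431464}{17411}}{h} = - \frac{849412}{-1558072} + \frac{- \frac{1931508}{1753276} - \frac{431464}{17411}}{1887070559550} = \left(-849412\right) \left(- \frac{1}{1558072}\right) + \left(\left(-1931508\right) \frac{1}{1753276} - \frac{431464}{17411}\right) \frac{1}{1887070559550} = \frac{212353}{389518} + \left(- \frac{482877}{438319} - \frac{431464}{17411}\right) \frac{1}{1887070559550} = \frac{212353}{389518} - \frac{197526240463}{14401315049976803590950} = \frac{764540613682696036704084629}{1402392858909216145284915525}$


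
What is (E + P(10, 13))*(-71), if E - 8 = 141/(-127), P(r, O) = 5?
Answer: -107210/127 ≈ -844.17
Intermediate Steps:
E = 875/127 (E = 8 + 141/(-127) = 8 + 141*(-1/127) = 8 - 141/127 = 875/127 ≈ 6.8898)
(E + P(10, 13))*(-71) = (875/127 + 5)*(-71) = (1510/127)*(-71) = -107210/127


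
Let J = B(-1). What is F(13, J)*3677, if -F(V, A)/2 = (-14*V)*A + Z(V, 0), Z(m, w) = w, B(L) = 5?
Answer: 6692140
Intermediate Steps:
J = 5
F(V, A) = 28*A*V (F(V, A) = -2*((-14*V)*A + 0) = -2*(-14*A*V + 0) = -(-28)*A*V = 28*A*V)
F(13, J)*3677 = (28*5*13)*3677 = 1820*3677 = 6692140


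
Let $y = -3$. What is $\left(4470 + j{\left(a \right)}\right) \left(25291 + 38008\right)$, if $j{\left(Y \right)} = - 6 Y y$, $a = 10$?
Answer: $294340350$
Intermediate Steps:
$j{\left(Y \right)} = 18 Y$ ($j{\left(Y \right)} = - 6 Y \left(-3\right) = 18 Y$)
$\left(4470 + j{\left(a \right)}\right) \left(25291 + 38008\right) = \left(4470 + 18 \cdot 10\right) \left(25291 + 38008\right) = \left(4470 + 180\right) 63299 = 4650 \cdot 63299 = 294340350$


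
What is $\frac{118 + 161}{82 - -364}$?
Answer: $\frac{279}{446} \approx 0.62556$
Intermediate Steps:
$\frac{118 + 161}{82 - -364} = \frac{279}{82 + 364} = \frac{279}{446}$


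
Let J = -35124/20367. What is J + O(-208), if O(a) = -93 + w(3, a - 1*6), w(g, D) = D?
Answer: -2095931/6789 ≈ -308.72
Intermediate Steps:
J = -11708/6789 (J = -35124*1/20367 = -11708/6789 ≈ -1.7246)
O(a) = -99 + a (O(a) = -93 + (a - 1*6) = -93 + (a - 6) = -93 + (-6 + a) = -99 + a)
J + O(-208) = -11708/6789 + (-99 - 208) = -11708/6789 - 307 = -2095931/6789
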